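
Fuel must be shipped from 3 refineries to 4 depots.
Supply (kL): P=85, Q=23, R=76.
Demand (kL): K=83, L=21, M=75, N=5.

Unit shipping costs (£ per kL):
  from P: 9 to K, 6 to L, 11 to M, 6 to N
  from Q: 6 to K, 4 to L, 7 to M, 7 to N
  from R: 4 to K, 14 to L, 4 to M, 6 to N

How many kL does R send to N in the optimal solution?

The minimum-cost plan:
  P to K: 59 kL
  P to L: 21 kL
  P to N: 5 kL
  Q to K: 23 kL
  R to K: 1 kL
  R to M: 75 kL
Total cost = £1129.
The route R→N is not used.

0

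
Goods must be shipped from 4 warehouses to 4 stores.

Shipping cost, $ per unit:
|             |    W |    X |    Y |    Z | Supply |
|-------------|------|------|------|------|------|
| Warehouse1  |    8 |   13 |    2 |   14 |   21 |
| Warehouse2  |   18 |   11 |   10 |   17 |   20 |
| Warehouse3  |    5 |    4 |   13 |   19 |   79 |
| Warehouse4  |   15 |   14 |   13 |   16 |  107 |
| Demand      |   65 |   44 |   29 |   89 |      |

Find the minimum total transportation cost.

2311

One minimum-cost allocation:
  Warehouse1–Y: 21 × $2 = $42
  Warehouse2–X: 20 × $11 = $220
  Warehouse3–W: 65 × $5 = $325
  Warehouse3–X: 14 × $4 = $56
  Warehouse4–X: 10 × $14 = $140
  Warehouse4–Y: 8 × $13 = $104
  Warehouse4–Z: 89 × $16 = $1424
Total = 42 + 220 + 325 + 56 + 140 + 104 + 1424 = $2311.
(Supply check: Warehouse1 ships 21; Warehouse2 ships 20; Warehouse3 ships 79; Warehouse4 ships 107.)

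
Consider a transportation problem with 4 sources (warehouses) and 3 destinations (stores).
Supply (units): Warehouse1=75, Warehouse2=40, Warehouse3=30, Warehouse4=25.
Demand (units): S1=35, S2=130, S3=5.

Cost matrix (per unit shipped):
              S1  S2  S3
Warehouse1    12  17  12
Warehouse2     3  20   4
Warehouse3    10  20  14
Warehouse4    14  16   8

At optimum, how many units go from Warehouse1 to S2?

75

Optimal shipments:
  Warehouse1→S2: 75 × 17 = 1275
  Warehouse2→S1: 35 × 3 = 105
  Warehouse2→S3: 5 × 4 = 20
  Warehouse3→S2: 30 × 20 = 600
  Warehouse4→S2: 25 × 16 = 400
Total cost = 2400.
So Warehouse1→S2 carries 75 units.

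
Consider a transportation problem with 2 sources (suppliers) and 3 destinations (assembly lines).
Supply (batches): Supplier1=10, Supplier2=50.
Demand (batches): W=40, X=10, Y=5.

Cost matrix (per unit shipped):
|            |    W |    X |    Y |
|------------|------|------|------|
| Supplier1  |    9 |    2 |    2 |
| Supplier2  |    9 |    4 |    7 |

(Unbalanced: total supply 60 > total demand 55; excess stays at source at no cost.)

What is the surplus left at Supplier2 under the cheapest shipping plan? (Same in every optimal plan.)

5

Minimum-cost shipments:
  Supplier1 to X: 5 × 2 = 10
  Supplier1 to Y: 5 × 2 = 10
  Supplier2 to W: 40 × 9 = 360
  Supplier2 to X: 5 × 4 = 20
Total cost = 400.
Supplier2 ships 45 of its 50, leaving 5.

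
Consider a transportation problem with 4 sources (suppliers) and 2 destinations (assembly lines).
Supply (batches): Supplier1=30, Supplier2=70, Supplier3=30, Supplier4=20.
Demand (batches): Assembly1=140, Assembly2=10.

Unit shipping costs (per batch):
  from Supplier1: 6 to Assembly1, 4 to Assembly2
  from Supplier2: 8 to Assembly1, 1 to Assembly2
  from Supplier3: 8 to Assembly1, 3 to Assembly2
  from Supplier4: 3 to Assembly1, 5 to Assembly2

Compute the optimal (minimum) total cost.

970

One minimum-cost allocation:
  Supplier1–Assembly1: 30 × 6 = 180
  Supplier2–Assembly1: 60 × 8 = 480
  Supplier2–Assembly2: 10 × 1 = 10
  Supplier3–Assembly1: 30 × 8 = 240
  Supplier4–Assembly1: 20 × 3 = 60
Total = 180 + 480 + 10 + 240 + 60 = 970.
(Supply check: Supplier1 ships 30; Supplier2 ships 70; Supplier3 ships 30; Supplier4 ships 20.)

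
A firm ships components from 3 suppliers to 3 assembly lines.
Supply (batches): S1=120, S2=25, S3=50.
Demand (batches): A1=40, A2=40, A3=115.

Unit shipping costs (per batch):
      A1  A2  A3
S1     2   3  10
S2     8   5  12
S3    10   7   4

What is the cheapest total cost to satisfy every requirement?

1100

An optimal shipping plan:
  S1->A1: 40 × 2 = 80
  S1->A2: 15 × 3 = 45
  S1->A3: 65 × 10 = 650
  S2->A2: 25 × 5 = 125
  S3->A3: 50 × 4 = 200
Total = 80 + 45 + 650 + 125 + 200 = 1100.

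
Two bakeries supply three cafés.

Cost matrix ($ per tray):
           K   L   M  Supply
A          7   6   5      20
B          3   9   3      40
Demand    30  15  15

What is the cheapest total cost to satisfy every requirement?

235

One minimum-cost allocation:
  A->L: 15 × $6 = $90
  A->M: 5 × $5 = $25
  B->K: 30 × $3 = $90
  B->M: 10 × $3 = $30
Total = 90 + 25 + 90 + 30 = $235.
(Supply check: A ships 20; B ships 40.)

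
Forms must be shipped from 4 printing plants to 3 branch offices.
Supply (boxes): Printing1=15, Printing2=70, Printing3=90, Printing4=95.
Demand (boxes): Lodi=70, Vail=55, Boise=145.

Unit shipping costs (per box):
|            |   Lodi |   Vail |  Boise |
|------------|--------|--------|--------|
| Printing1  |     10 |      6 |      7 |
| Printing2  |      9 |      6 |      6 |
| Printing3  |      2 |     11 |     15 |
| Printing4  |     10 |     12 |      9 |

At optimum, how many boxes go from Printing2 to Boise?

The minimum-cost plan:
  Printing1->Vail: 15 × 6 = 90
  Printing2->Vail: 20 × 6 = 120
  Printing2->Boise: 50 × 6 = 300
  Printing3->Lodi: 70 × 2 = 140
  Printing3->Vail: 20 × 11 = 220
  Printing4->Boise: 95 × 9 = 855
Total cost = 1725.
So Printing2→Boise carries 50 boxes.

50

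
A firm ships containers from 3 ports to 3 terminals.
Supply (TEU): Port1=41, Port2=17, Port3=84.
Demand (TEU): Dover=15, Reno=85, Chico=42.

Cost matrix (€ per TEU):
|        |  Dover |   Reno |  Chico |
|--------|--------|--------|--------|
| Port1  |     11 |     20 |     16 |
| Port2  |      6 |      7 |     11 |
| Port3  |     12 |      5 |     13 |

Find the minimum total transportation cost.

Optimal allocation:
  Port1→Chico: 41 × €16 = €656
  Port2→Dover: 15 × €6 = €90
  Port2→Reno: 1 × €7 = €7
  Port2→Chico: 1 × €11 = €11
  Port3→Reno: 84 × €5 = €420
Total = 656 + 90 + 7 + 11 + 420 = €1184.
(Supply check: Port1 ships 41; Port2 ships 17; Port3 ships 84.)

1184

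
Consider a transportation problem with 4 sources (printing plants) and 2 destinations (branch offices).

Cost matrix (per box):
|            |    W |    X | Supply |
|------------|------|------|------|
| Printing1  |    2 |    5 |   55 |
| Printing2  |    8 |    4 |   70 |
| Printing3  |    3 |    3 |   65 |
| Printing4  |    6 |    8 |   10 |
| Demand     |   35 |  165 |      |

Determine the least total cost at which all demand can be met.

725

An optimal shipping plan:
  Printing1–W: 35 × 2 = 70
  Printing1–X: 20 × 5 = 100
  Printing2–X: 70 × 4 = 280
  Printing3–X: 65 × 3 = 195
  Printing4–X: 10 × 8 = 80
Total = 70 + 100 + 280 + 195 + 80 = 725.
(Supply check: Printing1 ships 55; Printing2 ships 70; Printing3 ships 65; Printing4 ships 10.)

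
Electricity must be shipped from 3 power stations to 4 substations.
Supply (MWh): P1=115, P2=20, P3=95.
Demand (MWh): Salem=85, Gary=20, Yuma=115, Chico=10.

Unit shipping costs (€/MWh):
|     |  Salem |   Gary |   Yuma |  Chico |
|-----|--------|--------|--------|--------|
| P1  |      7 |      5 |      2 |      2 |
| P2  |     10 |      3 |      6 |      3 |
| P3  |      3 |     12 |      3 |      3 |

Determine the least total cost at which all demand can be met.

One minimum-cost allocation:
  P1 to Yuma: 105 × €2 = €210
  P1 to Chico: 10 × €2 = €20
  P2 to Gary: 20 × €3 = €60
  P3 to Salem: 85 × €3 = €255
  P3 to Yuma: 10 × €3 = €30
Total = 210 + 20 + 60 + 255 + 30 = €575.
(Supply check: P1 ships 115; P2 ships 20; P3 ships 95.)

575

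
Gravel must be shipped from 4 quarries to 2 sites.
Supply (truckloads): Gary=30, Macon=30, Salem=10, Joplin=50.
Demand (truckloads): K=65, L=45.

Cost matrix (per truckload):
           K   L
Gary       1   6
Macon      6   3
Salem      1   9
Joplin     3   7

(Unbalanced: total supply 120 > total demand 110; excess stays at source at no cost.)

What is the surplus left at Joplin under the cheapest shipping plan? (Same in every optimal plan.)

10

Minimum-cost shipments:
  Gary->K: 30 × 1 = 30
  Macon->L: 30 × 3 = 90
  Salem->K: 10 × 1 = 10
  Joplin->K: 25 × 3 = 75
  Joplin->L: 15 × 7 = 105
Total cost = 310.
Joplin ships 40 of its 50, leaving 10.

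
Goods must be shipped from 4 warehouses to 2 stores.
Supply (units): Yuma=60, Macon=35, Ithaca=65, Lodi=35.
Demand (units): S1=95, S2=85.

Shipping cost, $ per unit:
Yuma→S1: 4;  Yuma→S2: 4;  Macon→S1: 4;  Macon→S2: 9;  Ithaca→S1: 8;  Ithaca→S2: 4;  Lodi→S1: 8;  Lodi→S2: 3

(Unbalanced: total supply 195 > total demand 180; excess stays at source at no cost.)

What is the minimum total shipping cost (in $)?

A cheapest plan:
  Yuma to S1: 60 × $4 = $240
  Macon to S1: 35 × $4 = $140
  Ithaca to S2: 50 × $4 = $200
  Lodi to S2: 35 × $3 = $105
Total = 240 + 140 + 200 + 105 = $685.

685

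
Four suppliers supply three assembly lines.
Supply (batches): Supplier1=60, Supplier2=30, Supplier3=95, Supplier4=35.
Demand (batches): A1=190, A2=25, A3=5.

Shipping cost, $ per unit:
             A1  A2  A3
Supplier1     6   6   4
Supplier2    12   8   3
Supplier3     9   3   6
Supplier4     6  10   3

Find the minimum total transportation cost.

1590

A cheapest plan:
  Supplier1 to A1: 60 × $6 = $360
  Supplier2 to A1: 25 × $12 = $300
  Supplier2 to A3: 5 × $3 = $15
  Supplier3 to A1: 70 × $9 = $630
  Supplier3 to A2: 25 × $3 = $75
  Supplier4 to A1: 35 × $6 = $210
Total = 360 + 300 + 15 + 630 + 75 + 210 = $1590.
(Supply check: Supplier1 ships 60; Supplier2 ships 30; Supplier3 ships 95; Supplier4 ships 35.)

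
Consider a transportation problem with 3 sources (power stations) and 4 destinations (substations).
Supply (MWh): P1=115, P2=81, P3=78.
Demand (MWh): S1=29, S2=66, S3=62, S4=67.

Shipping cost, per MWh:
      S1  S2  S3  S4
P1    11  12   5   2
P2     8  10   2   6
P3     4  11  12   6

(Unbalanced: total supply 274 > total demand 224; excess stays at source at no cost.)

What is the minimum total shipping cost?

1081

An optimal shipping plan:
  P1 to S4: 67 × 2 = 134
  P2 to S2: 19 × 10 = 190
  P2 to S3: 62 × 2 = 124
  P3 to S1: 29 × 4 = 116
  P3 to S2: 47 × 11 = 517
Total = 134 + 190 + 124 + 116 + 517 = 1081.
(Supply check: P1 ships 67; P2 ships 81; P3 ships 76.)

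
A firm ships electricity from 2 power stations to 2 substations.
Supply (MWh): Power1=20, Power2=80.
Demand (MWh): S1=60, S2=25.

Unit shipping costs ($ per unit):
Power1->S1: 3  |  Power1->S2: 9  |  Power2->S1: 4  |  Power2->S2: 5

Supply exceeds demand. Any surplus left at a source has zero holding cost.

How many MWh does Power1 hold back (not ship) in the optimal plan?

Minimum-cost shipments:
  Power1->S1: 20 MWh
  Power2->S1: 40 MWh
  Power2->S2: 25 MWh
Total cost = $345.
Power1 ships 20 of its 20, leaving 0.

0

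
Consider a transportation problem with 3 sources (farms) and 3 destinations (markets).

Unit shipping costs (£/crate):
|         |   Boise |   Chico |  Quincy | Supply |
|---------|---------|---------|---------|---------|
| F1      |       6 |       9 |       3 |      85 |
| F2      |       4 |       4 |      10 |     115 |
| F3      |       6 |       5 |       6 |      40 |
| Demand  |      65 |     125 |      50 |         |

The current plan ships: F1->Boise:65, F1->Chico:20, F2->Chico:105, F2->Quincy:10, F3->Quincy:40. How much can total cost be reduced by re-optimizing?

310

Current plan cost = 65·6 + 20·9 + 105·4 + 10·10 + 40·6 = £1330.
Optimal plan:
  F1→Boise: 35 crates
  F1→Quincy: 50 crates
  F2→Boise: 30 crates
  F2→Chico: 85 crates
  F3→Chico: 40 crates
Optimal cost = £1020.
Saving = 1330 − 1020 = £310.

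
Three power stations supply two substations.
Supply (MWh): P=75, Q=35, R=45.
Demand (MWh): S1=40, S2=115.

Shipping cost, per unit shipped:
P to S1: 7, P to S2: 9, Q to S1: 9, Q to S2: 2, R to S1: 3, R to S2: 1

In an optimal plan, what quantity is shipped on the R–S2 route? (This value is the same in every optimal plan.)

45

Solving gives:
  P→S1: 40 × 7 = 280
  P→S2: 35 × 9 = 315
  Q→S2: 35 × 2 = 70
  R→S2: 45 × 1 = 45
Total cost = 710.
So R→S2 carries 45 MWh.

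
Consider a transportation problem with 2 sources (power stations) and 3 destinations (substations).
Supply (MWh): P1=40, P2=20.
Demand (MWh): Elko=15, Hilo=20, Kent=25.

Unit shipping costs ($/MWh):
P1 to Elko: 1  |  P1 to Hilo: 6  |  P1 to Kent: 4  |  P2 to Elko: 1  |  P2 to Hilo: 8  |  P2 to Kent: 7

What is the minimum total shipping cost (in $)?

A cheapest plan:
  P1 to Hilo: 15 MWh
  P1 to Kent: 25 MWh
  P2 to Elko: 15 MWh
  P2 to Hilo: 5 MWh
Total cost = $245.

245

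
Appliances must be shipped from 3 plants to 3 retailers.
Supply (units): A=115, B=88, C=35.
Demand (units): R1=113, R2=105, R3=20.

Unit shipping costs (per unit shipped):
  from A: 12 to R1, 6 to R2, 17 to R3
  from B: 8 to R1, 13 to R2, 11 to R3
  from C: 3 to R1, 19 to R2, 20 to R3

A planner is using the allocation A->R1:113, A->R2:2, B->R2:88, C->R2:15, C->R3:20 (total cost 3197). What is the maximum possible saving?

1578

Current plan cost = 113·12 + 2·6 + 88·13 + 15·19 + 20·20 = 3197.
Optimal plan:
  A→R1: 10 × 12 = 120
  A→R2: 105 × 6 = 630
  B→R1: 68 × 8 = 544
  B→R3: 20 × 11 = 220
  C→R1: 35 × 3 = 105
Optimal cost = 1619.
Saving = 3197 − 1619 = 1578.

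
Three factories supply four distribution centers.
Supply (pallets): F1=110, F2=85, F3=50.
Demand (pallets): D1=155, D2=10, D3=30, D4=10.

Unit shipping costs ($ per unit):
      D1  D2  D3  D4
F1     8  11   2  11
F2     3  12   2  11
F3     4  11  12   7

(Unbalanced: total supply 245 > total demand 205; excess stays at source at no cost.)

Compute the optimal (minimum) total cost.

895

An optimal shipping plan:
  F1→D1: 30 × $8 = $240
  F1→D2: 10 × $11 = $110
  F1→D3: 30 × $2 = $60
  F2→D1: 85 × $3 = $255
  F3→D1: 40 × $4 = $160
  F3→D4: 10 × $7 = $70
Total = 240 + 110 + 60 + 255 + 160 + 70 = $895.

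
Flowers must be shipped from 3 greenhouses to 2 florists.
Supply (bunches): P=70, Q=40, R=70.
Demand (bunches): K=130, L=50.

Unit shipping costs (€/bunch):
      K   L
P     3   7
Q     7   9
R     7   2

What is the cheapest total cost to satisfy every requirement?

A cheapest plan:
  P→K: 70 bunches
  Q→K: 40 bunches
  R→K: 20 bunches
  R→L: 50 bunches
Total cost = €730.
(Supply check: P ships 70; Q ships 40; R ships 70.)

730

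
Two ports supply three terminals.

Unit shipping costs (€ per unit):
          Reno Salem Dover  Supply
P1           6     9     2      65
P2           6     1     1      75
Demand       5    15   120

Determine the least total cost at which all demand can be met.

One minimum-cost allocation:
  P1→Reno: 5 × €6 = €30
  P1→Dover: 60 × €2 = €120
  P2→Salem: 15 × €1 = €15
  P2→Dover: 60 × €1 = €60
Total = 30 + 120 + 15 + 60 = €225.
(Supply check: P1 ships 65; P2 ships 75.)

225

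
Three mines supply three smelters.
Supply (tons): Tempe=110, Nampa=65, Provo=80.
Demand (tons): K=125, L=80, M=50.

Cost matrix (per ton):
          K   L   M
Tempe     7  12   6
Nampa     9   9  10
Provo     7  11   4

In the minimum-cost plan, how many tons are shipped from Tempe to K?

110

The minimum-cost plan:
  Tempe->K: 110 tons
  Nampa->L: 65 tons
  Provo->K: 15 tons
  Provo->L: 15 tons
  Provo->M: 50 tons
Total cost = 1825.
So Tempe→K carries 110 tons.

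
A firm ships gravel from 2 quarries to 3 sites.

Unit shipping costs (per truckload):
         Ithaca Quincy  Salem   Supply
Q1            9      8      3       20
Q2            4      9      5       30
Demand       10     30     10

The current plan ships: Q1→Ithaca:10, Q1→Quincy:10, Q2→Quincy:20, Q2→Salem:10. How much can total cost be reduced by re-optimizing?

70

Current plan cost = 10·9 + 10·8 + 20·9 + 10·5 = 400.
Optimal plan:
  Q1→Quincy: 10 truckloads
  Q1→Salem: 10 truckloads
  Q2→Ithaca: 10 truckloads
  Q2→Quincy: 20 truckloads
Optimal cost = 330.
Saving = 400 − 330 = 70.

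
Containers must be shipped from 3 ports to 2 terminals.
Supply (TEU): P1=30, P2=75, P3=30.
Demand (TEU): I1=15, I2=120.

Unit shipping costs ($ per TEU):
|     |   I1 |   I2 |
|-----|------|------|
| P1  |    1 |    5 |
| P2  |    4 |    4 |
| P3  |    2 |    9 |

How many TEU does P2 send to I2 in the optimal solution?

75

Optimal shipments:
  P1->I2: 30 TEU
  P2->I2: 75 TEU
  P3->I1: 15 TEU
  P3->I2: 15 TEU
Total cost = $615.
So P2→I2 carries 75 TEU.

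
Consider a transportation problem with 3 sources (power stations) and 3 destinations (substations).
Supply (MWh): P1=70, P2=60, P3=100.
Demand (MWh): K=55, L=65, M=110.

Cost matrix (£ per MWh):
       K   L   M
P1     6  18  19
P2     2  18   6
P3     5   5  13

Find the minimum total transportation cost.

Optimal allocation:
  P1->K: 55 × £6 = £330
  P1->M: 15 × £19 = £285
  P2->M: 60 × £6 = £360
  P3->L: 65 × £5 = £325
  P3->M: 35 × £13 = £455
Total = 330 + 285 + 360 + 325 + 455 = £1755.

1755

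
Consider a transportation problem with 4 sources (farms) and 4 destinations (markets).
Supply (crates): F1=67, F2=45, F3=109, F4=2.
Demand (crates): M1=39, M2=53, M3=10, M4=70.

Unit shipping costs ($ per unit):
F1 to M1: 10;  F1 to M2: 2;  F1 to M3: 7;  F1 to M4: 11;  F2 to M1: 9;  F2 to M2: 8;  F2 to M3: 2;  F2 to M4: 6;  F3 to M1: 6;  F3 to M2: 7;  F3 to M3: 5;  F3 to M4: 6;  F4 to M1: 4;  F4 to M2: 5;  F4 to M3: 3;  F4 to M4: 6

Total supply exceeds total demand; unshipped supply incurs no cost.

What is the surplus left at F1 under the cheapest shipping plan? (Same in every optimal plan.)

14

An optimal plan:
  F1–M2: 53 × $2 = $106
  F2–M3: 10 × $2 = $20
  F2–M4: 35 × $6 = $210
  F3–M1: 37 × $6 = $222
  F3–M4: 35 × $6 = $210
  F4–M1: 2 × $4 = $8
Total cost = $776.
F1 ships 53 of its 67, leaving 14.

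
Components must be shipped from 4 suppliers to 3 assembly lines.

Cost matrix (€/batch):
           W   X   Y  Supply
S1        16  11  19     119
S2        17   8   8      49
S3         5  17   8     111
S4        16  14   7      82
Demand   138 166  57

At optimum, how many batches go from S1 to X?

Solving gives:
  S1 to W: 2 × €16 = €32
  S1 to X: 117 × €11 = €1287
  S2 to X: 49 × €8 = €392
  S3 to W: 111 × €5 = €555
  S4 to W: 25 × €16 = €400
  S4 to Y: 57 × €7 = €399
Total cost = €3065.
So S1→X carries 117 batches.

117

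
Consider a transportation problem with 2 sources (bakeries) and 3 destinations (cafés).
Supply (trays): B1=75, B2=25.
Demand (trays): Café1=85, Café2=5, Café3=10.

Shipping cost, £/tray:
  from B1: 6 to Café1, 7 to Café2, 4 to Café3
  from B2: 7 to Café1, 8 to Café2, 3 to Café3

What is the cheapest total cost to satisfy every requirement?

590

One minimum-cost allocation:
  B1->Café1: 70 × £6 = £420
  B1->Café2: 5 × £7 = £35
  B2->Café1: 15 × £7 = £105
  B2->Café3: 10 × £3 = £30
Total = 420 + 35 + 105 + 30 = £590.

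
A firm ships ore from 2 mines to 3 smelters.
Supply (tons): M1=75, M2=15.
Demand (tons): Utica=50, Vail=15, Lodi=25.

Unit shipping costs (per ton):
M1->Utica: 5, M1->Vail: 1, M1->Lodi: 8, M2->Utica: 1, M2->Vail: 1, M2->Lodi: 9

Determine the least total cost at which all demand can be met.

405

An optimal shipping plan:
  M1–Utica: 35 × 5 = 175
  M1–Vail: 15 × 1 = 15
  M1–Lodi: 25 × 8 = 200
  M2–Utica: 15 × 1 = 15
Total = 175 + 15 + 200 + 15 = 405.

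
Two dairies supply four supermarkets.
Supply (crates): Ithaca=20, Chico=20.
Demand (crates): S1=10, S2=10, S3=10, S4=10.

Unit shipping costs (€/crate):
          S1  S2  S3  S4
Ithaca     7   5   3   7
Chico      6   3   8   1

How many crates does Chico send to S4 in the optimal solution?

10

The minimum-cost plan:
  Ithaca–S1: 10 crates
  Ithaca–S3: 10 crates
  Chico–S2: 10 crates
  Chico–S4: 10 crates
Total cost = €140.
So Chico→S4 carries 10 crates.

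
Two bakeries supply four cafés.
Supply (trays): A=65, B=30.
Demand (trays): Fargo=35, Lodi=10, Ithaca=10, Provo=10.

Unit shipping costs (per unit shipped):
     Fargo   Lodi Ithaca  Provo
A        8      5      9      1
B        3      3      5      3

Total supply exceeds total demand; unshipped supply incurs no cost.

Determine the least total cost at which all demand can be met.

A cheapest plan:
  A->Fargo: 5 × 8 = 40
  A->Lodi: 10 × 5 = 50
  A->Ithaca: 10 × 9 = 90
  A->Provo: 10 × 1 = 10
  B->Fargo: 30 × 3 = 90
Total = 40 + 50 + 90 + 10 + 90 = 280.

280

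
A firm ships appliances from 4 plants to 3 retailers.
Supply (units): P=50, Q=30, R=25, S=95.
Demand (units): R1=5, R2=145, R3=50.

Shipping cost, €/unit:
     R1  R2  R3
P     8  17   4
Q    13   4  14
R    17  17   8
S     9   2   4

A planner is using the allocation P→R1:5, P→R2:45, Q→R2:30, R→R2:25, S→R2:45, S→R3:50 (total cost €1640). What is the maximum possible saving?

Current plan cost = 5·8 + 45·17 + 30·4 + 25·17 + 45·2 + 50·4 = €1640.
Optimal plan:
  P–R1: 5 units
  P–R3: 45 units
  Q–R2: 30 units
  R–R2: 20 units
  R–R3: 5 units
  S–R2: 95 units
Optimal cost = €910.
Saving = 1640 − 910 = €730.

730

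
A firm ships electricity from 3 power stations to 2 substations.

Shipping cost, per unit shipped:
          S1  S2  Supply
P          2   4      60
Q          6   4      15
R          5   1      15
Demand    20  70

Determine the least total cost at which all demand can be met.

An optimal shipping plan:
  P→S1: 20 × 2 = 40
  P→S2: 40 × 4 = 160
  Q→S2: 15 × 4 = 60
  R→S2: 15 × 1 = 15
Total = 40 + 160 + 60 + 15 = 275.

275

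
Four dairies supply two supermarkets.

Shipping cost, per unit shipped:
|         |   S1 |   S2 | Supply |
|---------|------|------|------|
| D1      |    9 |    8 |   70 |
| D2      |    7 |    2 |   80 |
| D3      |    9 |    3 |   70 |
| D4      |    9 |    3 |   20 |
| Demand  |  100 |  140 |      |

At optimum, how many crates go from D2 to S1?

30

The minimum-cost plan:
  D1→S1: 70 crates
  D2→S1: 30 crates
  D2→S2: 50 crates
  D3→S2: 70 crates
  D4→S2: 20 crates
Total cost = 1210.
So D2→S1 carries 30 crates.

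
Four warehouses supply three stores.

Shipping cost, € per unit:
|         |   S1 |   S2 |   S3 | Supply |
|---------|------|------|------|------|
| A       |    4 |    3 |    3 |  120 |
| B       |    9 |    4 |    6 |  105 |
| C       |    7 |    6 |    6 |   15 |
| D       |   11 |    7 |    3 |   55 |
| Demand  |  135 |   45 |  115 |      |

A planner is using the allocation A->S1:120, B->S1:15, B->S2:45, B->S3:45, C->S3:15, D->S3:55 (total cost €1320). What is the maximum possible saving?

Current plan cost = 120·4 + 15·9 + 45·4 + 45·6 + 15·6 + 55·3 = €1320.
Optimal plan:
  A→S1: 120 × €4 = €480
  B→S2: 45 × €4 = €180
  B→S3: 60 × €6 = €360
  C→S1: 15 × €7 = €105
  D→S3: 55 × €3 = €165
Optimal cost = €1290.
Saving = 1320 − 1290 = €30.

30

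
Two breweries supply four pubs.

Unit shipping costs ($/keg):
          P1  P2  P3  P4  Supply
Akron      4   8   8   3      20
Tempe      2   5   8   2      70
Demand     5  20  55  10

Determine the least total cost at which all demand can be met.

570

One minimum-cost allocation:
  Akron to P3: 20 × $8 = $160
  Tempe to P1: 5 × $2 = $10
  Tempe to P2: 20 × $5 = $100
  Tempe to P3: 35 × $8 = $280
  Tempe to P4: 10 × $2 = $20
Total = 160 + 10 + 100 + 280 + 20 = $570.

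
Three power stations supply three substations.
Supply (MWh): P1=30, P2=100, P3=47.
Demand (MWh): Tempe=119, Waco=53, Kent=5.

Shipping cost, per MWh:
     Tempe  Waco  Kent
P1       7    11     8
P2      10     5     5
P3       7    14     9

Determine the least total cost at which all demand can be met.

1249

Optimal allocation:
  P1→Tempe: 30 × 7 = 210
  P2→Tempe: 42 × 10 = 420
  P2→Waco: 53 × 5 = 265
  P2→Kent: 5 × 5 = 25
  P3→Tempe: 47 × 7 = 329
Total = 210 + 420 + 265 + 25 + 329 = 1249.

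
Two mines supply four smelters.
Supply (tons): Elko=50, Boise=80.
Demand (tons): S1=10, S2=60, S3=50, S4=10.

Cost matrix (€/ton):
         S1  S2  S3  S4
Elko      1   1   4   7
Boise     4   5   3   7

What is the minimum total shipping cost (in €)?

Optimal allocation:
  Elko–S2: 50 × €1 = €50
  Boise–S1: 10 × €4 = €40
  Boise–S2: 10 × €5 = €50
  Boise–S3: 50 × €3 = €150
  Boise–S4: 10 × €7 = €70
Total = 50 + 40 + 50 + 150 + 70 = €360.

360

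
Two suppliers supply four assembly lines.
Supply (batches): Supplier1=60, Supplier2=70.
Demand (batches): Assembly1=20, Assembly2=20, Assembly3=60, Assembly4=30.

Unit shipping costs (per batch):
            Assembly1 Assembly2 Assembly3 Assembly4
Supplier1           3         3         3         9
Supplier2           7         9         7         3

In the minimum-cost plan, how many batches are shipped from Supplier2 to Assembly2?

Optimal shipments:
  Supplier1->Assembly1: 20 × 3 = 60
  Supplier1->Assembly2: 20 × 3 = 60
  Supplier1->Assembly3: 20 × 3 = 60
  Supplier2->Assembly3: 40 × 7 = 280
  Supplier2->Assembly4: 30 × 3 = 90
Total cost = 550.
The route Supplier2→Assembly2 is not used.

0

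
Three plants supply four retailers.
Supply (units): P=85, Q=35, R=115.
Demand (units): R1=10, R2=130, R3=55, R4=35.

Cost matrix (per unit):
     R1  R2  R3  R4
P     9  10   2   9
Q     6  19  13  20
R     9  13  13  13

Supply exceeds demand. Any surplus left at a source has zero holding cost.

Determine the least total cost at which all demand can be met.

2315

An optimal shipping plan:
  P to R3: 55 × 2 = 110
  P to R4: 30 × 9 = 270
  Q to R1: 10 × 6 = 60
  Q to R2: 20 × 19 = 380
  R to R2: 110 × 13 = 1430
  R to R4: 5 × 13 = 65
Total = 110 + 270 + 60 + 380 + 1430 + 65 = 2315.
(Supply check: P ships 85; Q ships 30; R ships 115.)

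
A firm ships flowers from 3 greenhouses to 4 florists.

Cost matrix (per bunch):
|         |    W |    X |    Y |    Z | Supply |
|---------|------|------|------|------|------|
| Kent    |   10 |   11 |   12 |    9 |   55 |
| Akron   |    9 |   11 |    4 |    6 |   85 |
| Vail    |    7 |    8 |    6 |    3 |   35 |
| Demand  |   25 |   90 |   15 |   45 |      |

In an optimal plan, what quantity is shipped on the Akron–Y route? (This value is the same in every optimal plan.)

15

Solving gives:
  Kent→X: 55 × 11 = 605
  Akron→W: 25 × 9 = 225
  Akron→X: 35 × 11 = 385
  Akron→Y: 15 × 4 = 60
  Akron→Z: 10 × 6 = 60
  Vail→Z: 35 × 3 = 105
Total cost = 1440.
So Akron→Y carries 15 bunches.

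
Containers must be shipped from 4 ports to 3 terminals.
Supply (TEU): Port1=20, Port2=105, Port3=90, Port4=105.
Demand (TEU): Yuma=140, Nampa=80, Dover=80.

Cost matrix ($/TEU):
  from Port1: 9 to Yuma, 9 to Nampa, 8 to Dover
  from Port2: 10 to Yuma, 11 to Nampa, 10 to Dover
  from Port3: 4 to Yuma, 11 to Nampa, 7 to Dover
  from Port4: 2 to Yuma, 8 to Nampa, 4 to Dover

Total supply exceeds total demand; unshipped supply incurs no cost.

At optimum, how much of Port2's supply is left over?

Minimum-cost shipments:
  Port1→Nampa: 20 × $9 = $180
  Port2→Nampa: 60 × $11 = $660
  Port2→Dover: 25 × $10 = $250
  Port3→Yuma: 90 × $4 = $360
  Port4→Yuma: 50 × $2 = $100
  Port4→Dover: 55 × $4 = $220
Total cost = $1770.
Port2 ships 85 of its 105, leaving 20.

20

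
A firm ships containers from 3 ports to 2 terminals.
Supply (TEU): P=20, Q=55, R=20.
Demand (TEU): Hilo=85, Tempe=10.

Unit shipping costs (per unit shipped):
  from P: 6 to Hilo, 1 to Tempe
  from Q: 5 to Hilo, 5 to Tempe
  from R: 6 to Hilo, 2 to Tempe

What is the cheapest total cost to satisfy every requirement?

One minimum-cost allocation:
  P->Hilo: 10 × 6 = 60
  P->Tempe: 10 × 1 = 10
  Q->Hilo: 55 × 5 = 275
  R->Hilo: 20 × 6 = 120
Total = 60 + 10 + 275 + 120 = 465.

465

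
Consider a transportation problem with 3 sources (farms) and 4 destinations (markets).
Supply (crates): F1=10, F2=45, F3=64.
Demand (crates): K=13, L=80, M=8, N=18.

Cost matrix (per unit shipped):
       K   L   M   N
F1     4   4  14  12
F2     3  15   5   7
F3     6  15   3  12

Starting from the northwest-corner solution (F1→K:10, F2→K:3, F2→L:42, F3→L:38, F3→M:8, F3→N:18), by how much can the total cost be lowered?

210

Current plan cost = 10·4 + 3·3 + 42·15 + 38·15 + 8·3 + 18·12 = 1489.
Optimal plan:
  F1–L: 10 × 4 = 40
  F2–K: 13 × 3 = 39
  F2–L: 14 × 15 = 210
  F2–N: 18 × 7 = 126
  F3–L: 56 × 15 = 840
  F3–M: 8 × 3 = 24
Optimal cost = 1279.
Saving = 1489 − 1279 = 210.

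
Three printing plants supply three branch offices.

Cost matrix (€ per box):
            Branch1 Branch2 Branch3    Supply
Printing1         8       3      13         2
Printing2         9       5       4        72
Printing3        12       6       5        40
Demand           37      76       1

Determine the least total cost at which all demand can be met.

A cheapest plan:
  Printing1->Branch2: 2 boxes
  Printing2->Branch1: 37 boxes
  Printing2->Branch2: 34 boxes
  Printing2->Branch3: 1 boxes
  Printing3->Branch2: 40 boxes
Total cost = €753.

753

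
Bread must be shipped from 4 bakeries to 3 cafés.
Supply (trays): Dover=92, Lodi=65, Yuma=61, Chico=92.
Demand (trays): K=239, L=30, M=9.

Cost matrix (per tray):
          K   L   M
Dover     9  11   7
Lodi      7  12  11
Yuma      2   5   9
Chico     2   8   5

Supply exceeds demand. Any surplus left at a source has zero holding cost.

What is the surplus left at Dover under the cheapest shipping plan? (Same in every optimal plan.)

Minimum-cost shipments:
  Dover->K: 21 × 9 = 189
  Dover->L: 30 × 11 = 330
  Dover->M: 9 × 7 = 63
  Lodi->K: 65 × 7 = 455
  Yuma->K: 61 × 2 = 122
  Chico->K: 92 × 2 = 184
Total cost = 1343.
Dover ships 60 of its 92, leaving 32.

32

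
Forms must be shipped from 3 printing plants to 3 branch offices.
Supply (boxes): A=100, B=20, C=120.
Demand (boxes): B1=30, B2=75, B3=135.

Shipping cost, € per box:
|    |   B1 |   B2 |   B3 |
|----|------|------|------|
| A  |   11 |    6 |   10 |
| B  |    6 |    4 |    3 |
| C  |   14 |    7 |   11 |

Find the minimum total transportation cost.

2110

An optimal shipping plan:
  A->B1: 30 × €11 = €330
  A->B3: 70 × €10 = €700
  B->B3: 20 × €3 = €60
  C->B2: 75 × €7 = €525
  C->B3: 45 × €11 = €495
Total = 330 + 700 + 60 + 525 + 495 = €2110.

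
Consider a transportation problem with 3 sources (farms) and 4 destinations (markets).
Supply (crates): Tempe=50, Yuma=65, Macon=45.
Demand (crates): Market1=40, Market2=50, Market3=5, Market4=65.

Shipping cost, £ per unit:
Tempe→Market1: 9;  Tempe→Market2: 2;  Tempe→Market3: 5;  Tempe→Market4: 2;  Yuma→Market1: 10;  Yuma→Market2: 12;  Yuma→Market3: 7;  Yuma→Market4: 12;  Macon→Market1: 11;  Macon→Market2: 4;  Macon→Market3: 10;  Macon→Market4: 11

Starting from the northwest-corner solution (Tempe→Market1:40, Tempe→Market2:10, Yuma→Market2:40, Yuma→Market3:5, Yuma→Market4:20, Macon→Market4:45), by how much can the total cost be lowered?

Current plan cost = 40·9 + 10·2 + 40·12 + 5·7 + 20·12 + 45·11 = £1630.
Optimal plan:
  Tempe→Market4: 50 crates
  Yuma→Market1: 40 crates
  Yuma→Market2: 5 crates
  Yuma→Market3: 5 crates
  Yuma→Market4: 15 crates
  Macon→Market2: 45 crates
Optimal cost = £955.
Saving = 1630 − 955 = £675.

675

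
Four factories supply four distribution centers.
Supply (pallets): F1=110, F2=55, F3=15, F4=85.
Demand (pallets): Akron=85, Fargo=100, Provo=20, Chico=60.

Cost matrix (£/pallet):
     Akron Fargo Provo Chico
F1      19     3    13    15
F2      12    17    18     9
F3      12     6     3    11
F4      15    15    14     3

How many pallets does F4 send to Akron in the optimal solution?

Solving gives:
  F1–Akron: 5 pallets
  F1–Fargo: 100 pallets
  F1–Provo: 5 pallets
  F2–Akron: 55 pallets
  F3–Provo: 15 pallets
  F4–Akron: 25 pallets
  F4–Chico: 60 pallets
Total cost = £1720.
So F4→Akron carries 25 pallets.

25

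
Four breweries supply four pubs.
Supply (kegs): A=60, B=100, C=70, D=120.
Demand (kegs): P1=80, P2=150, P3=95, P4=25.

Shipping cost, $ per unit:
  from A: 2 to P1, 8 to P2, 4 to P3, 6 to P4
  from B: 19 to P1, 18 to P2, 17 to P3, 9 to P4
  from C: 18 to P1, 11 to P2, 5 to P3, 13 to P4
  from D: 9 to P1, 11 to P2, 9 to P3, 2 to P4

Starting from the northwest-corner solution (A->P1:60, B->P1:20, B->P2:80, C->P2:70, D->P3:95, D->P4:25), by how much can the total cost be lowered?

340

Current plan cost = 60·2 + 20·19 + 80·18 + 70·11 + 95·9 + 25·2 = $3615.
Optimal plan:
  A→P1: 60 kegs
  B→P2: 75 kegs
  B→P4: 25 kegs
  C→P3: 70 kegs
  D→P1: 20 kegs
  D→P2: 75 kegs
  D→P3: 25 kegs
Optimal cost = $3275.
Saving = 3615 − 3275 = $340.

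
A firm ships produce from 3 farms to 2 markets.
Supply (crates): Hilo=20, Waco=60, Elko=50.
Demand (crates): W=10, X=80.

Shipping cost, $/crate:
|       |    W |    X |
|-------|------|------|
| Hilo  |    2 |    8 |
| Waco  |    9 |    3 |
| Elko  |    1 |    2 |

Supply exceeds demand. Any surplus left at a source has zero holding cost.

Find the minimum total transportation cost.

210

One minimum-cost allocation:
  Waco–X: 40 crates
  Elko–W: 10 crates
  Elko–X: 40 crates
Total cost = $210.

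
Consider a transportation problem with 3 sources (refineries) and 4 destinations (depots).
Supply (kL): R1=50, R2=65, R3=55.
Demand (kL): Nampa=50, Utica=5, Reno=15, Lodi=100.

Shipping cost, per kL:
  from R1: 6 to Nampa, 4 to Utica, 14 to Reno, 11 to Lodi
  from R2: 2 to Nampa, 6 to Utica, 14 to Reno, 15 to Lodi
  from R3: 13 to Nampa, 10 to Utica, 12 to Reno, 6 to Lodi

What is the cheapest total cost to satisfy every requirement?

1155

Optimal allocation:
  R1→Utica: 5 kL
  R1→Lodi: 45 kL
  R2→Nampa: 50 kL
  R2→Reno: 15 kL
  R3→Lodi: 55 kL
Total cost = 1155.
(Supply check: R1 ships 50; R2 ships 65; R3 ships 55.)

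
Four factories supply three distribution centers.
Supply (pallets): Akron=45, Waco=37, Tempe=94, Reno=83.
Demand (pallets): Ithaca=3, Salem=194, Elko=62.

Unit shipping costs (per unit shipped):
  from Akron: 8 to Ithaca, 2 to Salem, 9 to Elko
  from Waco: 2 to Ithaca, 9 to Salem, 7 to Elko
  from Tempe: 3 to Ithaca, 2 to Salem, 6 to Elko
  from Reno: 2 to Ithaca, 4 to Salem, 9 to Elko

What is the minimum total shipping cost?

963

One minimum-cost allocation:
  Akron->Salem: 45 × 2 = 90
  Waco->Elko: 37 × 7 = 259
  Tempe->Salem: 69 × 2 = 138
  Tempe->Elko: 25 × 6 = 150
  Reno->Ithaca: 3 × 2 = 6
  Reno->Salem: 80 × 4 = 320
Total = 90 + 259 + 138 + 150 + 6 + 320 = 963.
(Supply check: Akron ships 45; Waco ships 37; Tempe ships 94; Reno ships 83.)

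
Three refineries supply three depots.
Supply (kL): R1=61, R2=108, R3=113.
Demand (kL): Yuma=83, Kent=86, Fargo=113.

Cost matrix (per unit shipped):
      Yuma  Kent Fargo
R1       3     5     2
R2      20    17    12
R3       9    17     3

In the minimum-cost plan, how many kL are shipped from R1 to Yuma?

Optimal shipments:
  R1→Yuma: 61 kL
  R2→Kent: 86 kL
  R2→Fargo: 22 kL
  R3→Yuma: 22 kL
  R3→Fargo: 91 kL
Total cost = 2380.
So R1→Yuma carries 61 kL.

61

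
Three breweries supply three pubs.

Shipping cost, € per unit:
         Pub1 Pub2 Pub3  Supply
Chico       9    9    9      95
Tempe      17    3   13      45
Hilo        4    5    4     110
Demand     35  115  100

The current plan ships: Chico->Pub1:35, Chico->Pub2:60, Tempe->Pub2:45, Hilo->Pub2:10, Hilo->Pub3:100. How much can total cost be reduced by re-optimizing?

Current plan cost = 35·9 + 60·9 + 45·3 + 10·5 + 100·4 = €1440.
Optimal plan:
  Chico–Pub2: 70 × €9 = €630
  Chico–Pub3: 25 × €9 = €225
  Tempe–Pub2: 45 × €3 = €135
  Hilo–Pub1: 35 × €4 = €140
  Hilo–Pub3: 75 × €4 = €300
Optimal cost = €1430.
Saving = 1440 − 1430 = €10.

10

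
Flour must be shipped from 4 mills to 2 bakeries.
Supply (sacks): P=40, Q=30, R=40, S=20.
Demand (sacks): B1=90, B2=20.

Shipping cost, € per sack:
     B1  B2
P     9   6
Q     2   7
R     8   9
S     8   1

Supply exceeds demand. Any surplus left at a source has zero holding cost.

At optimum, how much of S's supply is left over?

0

An optimal plan:
  P->B1: 20 × €9 = €180
  Q->B1: 30 × €2 = €60
  R->B1: 40 × €8 = €320
  S->B2: 20 × €1 = €20
Total cost = €580.
S ships 20 of its 20, leaving 0.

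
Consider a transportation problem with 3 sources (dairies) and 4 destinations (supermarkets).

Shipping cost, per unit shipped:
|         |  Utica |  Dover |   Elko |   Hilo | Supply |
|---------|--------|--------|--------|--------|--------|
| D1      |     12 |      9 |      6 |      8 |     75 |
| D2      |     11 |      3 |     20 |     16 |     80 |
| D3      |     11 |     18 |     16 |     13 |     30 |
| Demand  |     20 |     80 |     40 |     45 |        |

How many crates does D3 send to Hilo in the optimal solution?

Solving gives:
  D1 to Elko: 40 crates
  D1 to Hilo: 35 crates
  D2 to Dover: 80 crates
  D3 to Utica: 20 crates
  D3 to Hilo: 10 crates
Total cost = 1110.
So D3→Hilo carries 10 crates.

10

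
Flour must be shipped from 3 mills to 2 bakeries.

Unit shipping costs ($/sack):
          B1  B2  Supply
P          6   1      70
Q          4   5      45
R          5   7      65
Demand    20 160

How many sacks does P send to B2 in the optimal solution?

70

Optimal shipments:
  P–B2: 70 × $1 = $70
  Q–B2: 45 × $5 = $225
  R–B1: 20 × $5 = $100
  R–B2: 45 × $7 = $315
Total cost = $710.
So P→B2 carries 70 sacks.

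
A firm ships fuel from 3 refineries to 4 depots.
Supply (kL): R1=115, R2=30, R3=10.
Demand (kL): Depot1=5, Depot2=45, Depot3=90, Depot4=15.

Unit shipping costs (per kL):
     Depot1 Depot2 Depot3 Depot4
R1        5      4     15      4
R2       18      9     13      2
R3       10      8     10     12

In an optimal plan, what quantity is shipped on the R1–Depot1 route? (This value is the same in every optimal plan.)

5

Solving gives:
  R1->Depot1: 5 × 5 = 25
  R1->Depot2: 45 × 4 = 180
  R1->Depot3: 50 × 15 = 750
  R1->Depot4: 15 × 4 = 60
  R2->Depot3: 30 × 13 = 390
  R3->Depot3: 10 × 10 = 100
Total cost = 1505.
So R1→Depot1 carries 5 kL.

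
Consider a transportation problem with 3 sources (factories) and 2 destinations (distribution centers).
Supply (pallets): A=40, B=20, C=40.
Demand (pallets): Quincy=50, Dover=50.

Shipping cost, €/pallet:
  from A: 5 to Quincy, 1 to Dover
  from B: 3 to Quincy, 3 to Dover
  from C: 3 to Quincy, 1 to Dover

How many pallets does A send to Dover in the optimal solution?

40

Solving gives:
  A–Dover: 40 × €1 = €40
  B–Quincy: 20 × €3 = €60
  C–Quincy: 30 × €3 = €90
  C–Dover: 10 × €1 = €10
Total cost = €200.
So A→Dover carries 40 pallets.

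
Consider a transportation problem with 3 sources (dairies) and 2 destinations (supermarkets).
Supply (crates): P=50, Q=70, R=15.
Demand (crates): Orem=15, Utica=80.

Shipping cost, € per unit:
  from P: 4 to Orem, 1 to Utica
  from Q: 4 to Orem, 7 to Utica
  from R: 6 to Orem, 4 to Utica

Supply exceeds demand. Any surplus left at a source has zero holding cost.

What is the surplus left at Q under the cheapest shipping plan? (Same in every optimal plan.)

40

An optimal plan:
  P→Utica: 50 crates
  Q→Orem: 15 crates
  Q→Utica: 15 crates
  R→Utica: 15 crates
Total cost = €275.
Q ships 30 of its 70, leaving 40.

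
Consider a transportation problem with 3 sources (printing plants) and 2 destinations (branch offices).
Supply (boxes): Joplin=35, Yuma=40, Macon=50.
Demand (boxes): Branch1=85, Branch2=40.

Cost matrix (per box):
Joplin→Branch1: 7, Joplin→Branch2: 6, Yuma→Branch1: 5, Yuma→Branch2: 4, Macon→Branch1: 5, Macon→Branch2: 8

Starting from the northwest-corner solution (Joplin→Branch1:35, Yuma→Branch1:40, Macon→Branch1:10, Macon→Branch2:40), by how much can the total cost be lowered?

160

Current plan cost = 35·7 + 40·5 + 10·5 + 40·8 = 815.
Optimal plan:
  Joplin→Branch1: 35 × 7 = 245
  Yuma→Branch2: 40 × 4 = 160
  Macon→Branch1: 50 × 5 = 250
Optimal cost = 655.
Saving = 815 − 655 = 160.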